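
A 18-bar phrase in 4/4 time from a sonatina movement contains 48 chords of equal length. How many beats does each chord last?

18 bars × 4 beats/bar = 72 beats total.
72 beats ÷ 48 chords = 1.5 beats per chord.
(That is a dotted quarter note.)

1.5 beats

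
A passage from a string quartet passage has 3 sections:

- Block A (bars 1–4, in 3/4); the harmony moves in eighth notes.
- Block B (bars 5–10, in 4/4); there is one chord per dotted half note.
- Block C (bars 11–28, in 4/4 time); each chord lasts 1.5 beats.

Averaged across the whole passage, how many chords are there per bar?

20/7 chords per bar

A: 4 × 3 = 12 beats ÷ 0.5 = 24 chords.
B: 6 × 4 = 24 beats ÷ 3 = 8 chords.
C: 18 × 4 = 72 beats ÷ 1.5 = 48 chords.
Overall: 80 chords over 28 bars → 80/28 = 20/7 chords per bar.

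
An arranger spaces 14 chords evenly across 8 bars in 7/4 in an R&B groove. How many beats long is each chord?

8 bars × 7 beats/bar = 56 beats total.
56 beats ÷ 14 chords = 4 beats per chord.
(That is a whole note.)

4 beats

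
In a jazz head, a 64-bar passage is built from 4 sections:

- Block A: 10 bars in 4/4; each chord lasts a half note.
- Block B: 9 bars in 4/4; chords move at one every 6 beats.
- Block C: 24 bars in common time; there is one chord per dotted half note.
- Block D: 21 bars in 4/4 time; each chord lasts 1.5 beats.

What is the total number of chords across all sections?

A: 10 bars × 4 beats = 40 beats; 2 beats/chord → 20 chords.
B: 9 bars × 4 beats = 36 beats; 6 beats/chord → 6 chords.
C: 24 bars × 4 beats = 96 beats; 3 beats/chord → 32 chords.
D: 21 bars × 4 beats = 84 beats; 1.5 beats/chord → 56 chords.
Total: 20 + 6 + 32 + 56 = 114.

114 chords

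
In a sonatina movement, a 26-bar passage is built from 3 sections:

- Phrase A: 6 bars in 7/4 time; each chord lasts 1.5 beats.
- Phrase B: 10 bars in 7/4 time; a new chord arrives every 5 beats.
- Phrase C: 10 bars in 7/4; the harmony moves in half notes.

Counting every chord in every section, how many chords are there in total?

77 chords

A has 42 beats and chords last 1.5 each, so 28 chords.
B has 70 beats and chords last 5 each, so 14 chords.
C has 70 beats and chords last 2 each, so 35 chords.
Total: 28 + 14 + 35 = 77.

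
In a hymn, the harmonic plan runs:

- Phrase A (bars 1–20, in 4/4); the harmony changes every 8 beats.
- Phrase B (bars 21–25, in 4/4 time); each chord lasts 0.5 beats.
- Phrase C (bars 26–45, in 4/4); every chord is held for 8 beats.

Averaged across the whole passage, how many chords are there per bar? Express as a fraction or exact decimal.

4/3 chords per bar

A: 20 × 4 = 80 beats ÷ 8 = 10 chords.
B: 5 × 4 = 20 beats ÷ 0.5 = 40 chords.
C: 20 × 4 = 80 beats ÷ 8 = 10 chords.
Overall: 60 chords over 45 bars → 60/45 = 4/3 chords per bar.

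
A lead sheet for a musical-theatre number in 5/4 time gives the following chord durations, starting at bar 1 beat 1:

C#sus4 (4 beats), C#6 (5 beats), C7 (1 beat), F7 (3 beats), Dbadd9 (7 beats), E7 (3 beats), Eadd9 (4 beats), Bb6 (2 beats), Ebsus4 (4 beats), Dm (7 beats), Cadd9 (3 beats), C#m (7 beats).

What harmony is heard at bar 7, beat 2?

Beat 2 of bar 7 is beat (7−1)×5 + 2 = 32 overall.
Running totals: C#sus4 ends at 4, C#6 ends at 9, C7 ends at 10, F7 ends at 13, Dbadd9 ends at 20, E7 ends at 23, Eadd9 ends at 27, Bb6 ends at 29, Ebsus4 ends at 33.
Beat 32 falls within Ebsus4.

Ebsus4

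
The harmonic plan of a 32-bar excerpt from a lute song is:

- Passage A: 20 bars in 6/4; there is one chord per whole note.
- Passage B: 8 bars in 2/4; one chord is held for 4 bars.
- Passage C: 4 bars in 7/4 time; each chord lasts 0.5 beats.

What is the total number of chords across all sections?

88 chords

A has 120 beats and chords last 4 each, so 30 chords.
B has 16 beats and chords last 8 each, so 2 chords.
C has 28 beats and chords last 0.5 each, so 56 chords.
Total: 30 + 2 + 56 = 88.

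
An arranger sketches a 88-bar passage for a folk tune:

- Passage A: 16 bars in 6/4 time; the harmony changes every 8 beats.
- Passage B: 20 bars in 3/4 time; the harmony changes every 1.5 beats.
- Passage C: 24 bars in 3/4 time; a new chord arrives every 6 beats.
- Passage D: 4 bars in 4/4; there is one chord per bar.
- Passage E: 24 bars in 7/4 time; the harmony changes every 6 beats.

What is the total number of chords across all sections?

A has 96 beats and chords last 8 each, so 12 chords.
B has 60 beats and chords last 1.5 each, so 40 chords.
C has 72 beats and chords last 6 each, so 12 chords.
D has 16 beats and chords last 4 each, so 4 chords.
E has 168 beats and chords last 6 each, so 28 chords.
Total: 12 + 40 + 12 + 4 + 28 = 96.

96 chords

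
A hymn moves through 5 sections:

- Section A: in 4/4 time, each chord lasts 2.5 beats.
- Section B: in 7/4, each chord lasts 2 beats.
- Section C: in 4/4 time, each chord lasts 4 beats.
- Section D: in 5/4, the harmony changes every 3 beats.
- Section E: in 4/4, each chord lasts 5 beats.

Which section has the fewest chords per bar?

Section E

A: each chord is 2.5 beats in 4/4, so 1.6 per bar.
B: each chord is 2 beats in 7/4, so 3.5 per bar.
C: each chord is 4 beats in 4/4, so 1 per bar.
D: each chord is 3 beats in 5/4, so 5/3 per bar.
E: each chord is 5 beats in 4/4, so 0.8 per bar.
Slowest is E at 0.8 chords/bar.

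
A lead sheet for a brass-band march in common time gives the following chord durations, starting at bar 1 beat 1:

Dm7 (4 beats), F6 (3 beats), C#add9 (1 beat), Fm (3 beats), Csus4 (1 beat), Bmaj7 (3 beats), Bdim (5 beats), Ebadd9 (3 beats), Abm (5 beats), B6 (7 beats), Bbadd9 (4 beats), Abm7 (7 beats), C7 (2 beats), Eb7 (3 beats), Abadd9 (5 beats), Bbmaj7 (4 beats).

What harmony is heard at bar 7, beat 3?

Abm

Beat 3 of bar 7 is beat (7−1)×4 + 3 = 27 overall.
Running totals: Dm7 ends at 4, F6 ends at 7, C#add9 ends at 8, Fm ends at 11, Csus4 ends at 12, Bmaj7 ends at 15, Bdim ends at 20, Ebadd9 ends at 23, Abm ends at 28.
Beat 27 falls within Abm.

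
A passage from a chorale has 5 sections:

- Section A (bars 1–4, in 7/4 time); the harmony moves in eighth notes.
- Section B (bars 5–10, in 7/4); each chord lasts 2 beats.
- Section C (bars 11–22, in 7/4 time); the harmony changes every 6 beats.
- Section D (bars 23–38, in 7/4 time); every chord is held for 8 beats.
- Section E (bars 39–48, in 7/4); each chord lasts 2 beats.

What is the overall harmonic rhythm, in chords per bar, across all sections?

35/12 chords per bar

A: 4 × 7 = 28 beats ÷ 0.5 = 56 chords.
B: 6 × 7 = 42 beats ÷ 2 = 21 chords.
C: 12 × 7 = 84 beats ÷ 6 = 14 chords.
D: 16 × 7 = 112 beats ÷ 8 = 14 chords.
E: 10 × 7 = 70 beats ÷ 2 = 35 chords.
Overall: 140 chords over 48 bars → 140/48 = 35/12 chords per bar.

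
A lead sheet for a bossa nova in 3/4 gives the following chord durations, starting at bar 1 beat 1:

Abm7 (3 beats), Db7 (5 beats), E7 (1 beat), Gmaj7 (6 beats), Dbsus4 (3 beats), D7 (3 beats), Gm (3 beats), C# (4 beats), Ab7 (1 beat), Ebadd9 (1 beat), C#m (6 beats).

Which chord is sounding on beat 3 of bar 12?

C#m

Beat 3 of bar 12 is beat (12−1)×3 + 3 = 36 overall.
Running totals: Abm7 ends at 3, Db7 ends at 8, E7 ends at 9, Gmaj7 ends at 15, Dbsus4 ends at 18, D7 ends at 21, Gm ends at 24, C# ends at 28, Ab7 ends at 29, Ebadd9 ends at 30, C#m ends at 36.
Beat 36 falls within C#m.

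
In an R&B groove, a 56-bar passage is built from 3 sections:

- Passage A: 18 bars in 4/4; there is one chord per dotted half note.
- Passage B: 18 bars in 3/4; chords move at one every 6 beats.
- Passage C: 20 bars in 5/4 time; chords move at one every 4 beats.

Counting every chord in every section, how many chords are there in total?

58 chords

A has 72 beats and chords last 3 each, so 24 chords.
B has 54 beats and chords last 6 each, so 9 chords.
C has 100 beats and chords last 4 each, so 25 chords.
Total: 24 + 9 + 25 = 58.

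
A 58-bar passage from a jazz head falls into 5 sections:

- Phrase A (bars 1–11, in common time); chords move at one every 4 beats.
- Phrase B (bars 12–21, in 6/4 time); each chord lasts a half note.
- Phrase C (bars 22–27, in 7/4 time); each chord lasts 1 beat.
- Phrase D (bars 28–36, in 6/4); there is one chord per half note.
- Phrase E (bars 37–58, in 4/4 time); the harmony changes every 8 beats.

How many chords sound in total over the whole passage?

A has 44 beats and chords last 4 each, so 11 chords.
B has 60 beats and chords last 2 each, so 30 chords.
C has 42 beats and chords last 1 each, so 42 chords.
D has 54 beats and chords last 2 each, so 27 chords.
E has 88 beats and chords last 8 each, so 11 chords.
Total: 11 + 30 + 42 + 27 + 11 = 121.

121 chords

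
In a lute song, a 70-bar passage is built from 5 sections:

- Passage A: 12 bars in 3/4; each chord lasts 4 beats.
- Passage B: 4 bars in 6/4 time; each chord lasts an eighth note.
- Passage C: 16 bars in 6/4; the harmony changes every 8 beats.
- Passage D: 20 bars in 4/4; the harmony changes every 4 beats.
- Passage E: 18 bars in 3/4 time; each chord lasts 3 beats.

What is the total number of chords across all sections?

107 chords

A has 36 beats and chords last 4 each, so 9 chords.
B has 24 beats and chords last 0.5 each, so 48 chords.
C has 96 beats and chords last 8 each, so 12 chords.
D has 80 beats and chords last 4 each, so 20 chords.
E has 54 beats and chords last 3 each, so 18 chords.
Total: 9 + 48 + 12 + 20 + 18 = 107.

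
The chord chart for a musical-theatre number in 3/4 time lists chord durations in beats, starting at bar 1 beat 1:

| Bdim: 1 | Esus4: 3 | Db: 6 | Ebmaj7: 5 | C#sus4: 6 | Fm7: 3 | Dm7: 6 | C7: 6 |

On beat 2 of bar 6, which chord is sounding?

Beat 2 of bar 6 is beat (6−1)×3 + 2 = 17 overall.
Running totals: Bdim ends at 1, Esus4 ends at 4, Db ends at 10, Ebmaj7 ends at 15, C#sus4 ends at 21.
Beat 17 falls within C#sus4.

C#sus4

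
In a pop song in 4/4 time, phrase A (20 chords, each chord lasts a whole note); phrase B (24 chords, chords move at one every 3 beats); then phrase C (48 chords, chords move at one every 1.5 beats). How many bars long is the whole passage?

56 bars

A: 20 × 4 = 80 beats = 20 bars.
B: 24 × 3 = 72 beats = 18 bars.
C: 48 × 1.5 = 72 beats = 18 bars.
Total: 20 + 18 + 18 = 56 bars.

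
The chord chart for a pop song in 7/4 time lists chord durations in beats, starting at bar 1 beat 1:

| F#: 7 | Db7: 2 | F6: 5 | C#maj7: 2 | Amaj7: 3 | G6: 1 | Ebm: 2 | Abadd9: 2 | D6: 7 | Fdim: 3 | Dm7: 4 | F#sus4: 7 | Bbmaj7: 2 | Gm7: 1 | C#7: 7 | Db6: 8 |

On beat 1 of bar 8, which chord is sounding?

Beat 1 of bar 8 is beat (8−1)×7 + 1 = 50 overall.
Running totals: F# ends at 7, Db7 ends at 9, F6 ends at 14, C#maj7 ends at 16, Amaj7 ends at 19, G6 ends at 20, Ebm ends at 22, Abadd9 ends at 24, D6 ends at 31, Fdim ends at 34, Dm7 ends at 38, F#sus4 ends at 45, Bbmaj7 ends at 47, Gm7 ends at 48, C#7 ends at 55.
Beat 50 falls within C#7.

C#7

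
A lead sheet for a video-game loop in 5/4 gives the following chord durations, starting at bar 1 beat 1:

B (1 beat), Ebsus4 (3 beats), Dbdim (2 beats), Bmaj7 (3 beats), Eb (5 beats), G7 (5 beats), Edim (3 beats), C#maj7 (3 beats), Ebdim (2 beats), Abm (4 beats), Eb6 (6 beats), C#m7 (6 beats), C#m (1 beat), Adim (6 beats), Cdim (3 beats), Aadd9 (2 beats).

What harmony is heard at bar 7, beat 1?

Abm

Beat 1 of bar 7 is beat (7−1)×5 + 1 = 31 overall.
Running totals: B ends at 1, Ebsus4 ends at 4, Dbdim ends at 6, Bmaj7 ends at 9, Eb ends at 14, G7 ends at 19, Edim ends at 22, C#maj7 ends at 25, Ebdim ends at 27, Abm ends at 31.
Beat 31 falls within Abm.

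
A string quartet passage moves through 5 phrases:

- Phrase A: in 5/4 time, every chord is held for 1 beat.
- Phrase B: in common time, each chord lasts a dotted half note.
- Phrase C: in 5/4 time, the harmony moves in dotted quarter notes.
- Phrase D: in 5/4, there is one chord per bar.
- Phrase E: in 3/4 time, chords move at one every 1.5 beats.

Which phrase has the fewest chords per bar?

A: 5/1 = 5 chords/bar.
B: 4/3 = 4/3 chords/bar.
C: 5/1.5 = 10/3 chords/bar.
D: 5/5 = 1 chord/bar.
E: 3/1.5 = 2 chords/bar.
Slowest is D at 1 chords/bar.

Phrase D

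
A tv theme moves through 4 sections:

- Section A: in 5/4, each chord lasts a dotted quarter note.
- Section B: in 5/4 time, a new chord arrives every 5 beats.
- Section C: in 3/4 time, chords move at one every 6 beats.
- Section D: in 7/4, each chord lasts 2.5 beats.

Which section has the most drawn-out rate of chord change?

Section C

A: each chord is 1.5 beats in 5/4, so 10/3 per bar.
B: each chord is 5 beats in 5/4, so 1 per bar.
C: each chord is 6 beats in 3/4, so 0.5 per bar.
D: each chord is 2.5 beats in 7/4, so 2.8 per bar.
Slowest is C at 0.5 chords/bar.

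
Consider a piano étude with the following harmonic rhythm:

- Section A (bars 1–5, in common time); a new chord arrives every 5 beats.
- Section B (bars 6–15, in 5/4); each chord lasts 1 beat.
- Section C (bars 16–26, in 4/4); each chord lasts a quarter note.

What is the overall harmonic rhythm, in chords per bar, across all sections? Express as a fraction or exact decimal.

A: 5 × 4 = 20 beats ÷ 5 = 4 chords.
B: 10 × 5 = 50 beats ÷ 1 = 50 chords.
C: 11 × 4 = 44 beats ÷ 1 = 44 chords.
Overall: 98 chords over 26 bars → 98/26 = 49/13 chords per bar.

49/13 chords per bar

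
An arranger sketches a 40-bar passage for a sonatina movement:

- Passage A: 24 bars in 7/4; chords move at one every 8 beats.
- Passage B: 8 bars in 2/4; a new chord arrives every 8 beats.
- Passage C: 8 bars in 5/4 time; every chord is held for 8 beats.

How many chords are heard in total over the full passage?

28 chords

A: 24 bars × 7 beats = 168 beats; 8 beats/chord → 21 chords.
B: 8 bars × 2 beats = 16 beats; 8 beats/chord → 2 chords.
C: 8 bars × 5 beats = 40 beats; 8 beats/chord → 5 chords.
Total: 21 + 2 + 5 = 28.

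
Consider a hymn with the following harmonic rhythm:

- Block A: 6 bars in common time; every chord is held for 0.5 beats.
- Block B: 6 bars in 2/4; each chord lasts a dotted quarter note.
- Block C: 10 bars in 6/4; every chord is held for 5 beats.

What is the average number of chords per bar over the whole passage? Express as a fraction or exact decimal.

A: 6 bars of 4 beats is 24 beats; at 0.5 beats each that's 48 chords.
B: 6 bars of 2 beats is 12 beats; at 1.5 beats each that's 8 chords.
C: 10 bars of 6 beats is 60 beats; at 5 beats each that's 12 chords.
Overall: 68 chords over 22 bars → 68/22 = 34/11 chords per bar.

34/11 chords per bar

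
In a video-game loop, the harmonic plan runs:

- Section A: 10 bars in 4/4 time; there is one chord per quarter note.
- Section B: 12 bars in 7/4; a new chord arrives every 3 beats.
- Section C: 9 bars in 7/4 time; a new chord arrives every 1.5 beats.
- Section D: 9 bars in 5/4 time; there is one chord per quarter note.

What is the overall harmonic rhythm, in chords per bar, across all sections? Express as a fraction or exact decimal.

3.875 chords per bar

A: 10 bars of 4 beats is 40 beats; at 1 beat each that's 40 chords.
B: 12 bars of 7 beats is 84 beats; at 3 beats each that's 28 chords.
C: 9 bars of 7 beats is 63 beats; at 1.5 beats each that's 42 chords.
D: 9 bars of 5 beats is 45 beats; at 1 beat each that's 45 chords.
Overall: 155 chords over 40 bars → 155/40 = 3.875 chords per bar.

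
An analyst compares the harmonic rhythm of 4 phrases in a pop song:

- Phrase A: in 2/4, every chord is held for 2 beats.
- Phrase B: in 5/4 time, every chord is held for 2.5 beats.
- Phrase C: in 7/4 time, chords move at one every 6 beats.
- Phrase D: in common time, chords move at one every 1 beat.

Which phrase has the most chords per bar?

Phrase D

A: each chord is 2 beats in 2/4, so 1 per bar.
B: each chord is 2.5 beats in 5/4, so 2 per bar.
C: each chord is 6 beats in 7/4, so 7/6 per bar.
D: each chord is 1 beat in 4/4, so 4 per bar.
Fastest is D at 4 chords/bar.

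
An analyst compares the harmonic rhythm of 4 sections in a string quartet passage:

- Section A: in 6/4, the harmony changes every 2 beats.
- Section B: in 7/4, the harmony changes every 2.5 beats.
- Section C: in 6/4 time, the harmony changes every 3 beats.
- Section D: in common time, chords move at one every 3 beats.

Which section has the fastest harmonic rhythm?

Section A

A: 6/2 = 3 chords/bar.
B: 7/2.5 = 2.8 chords/bar.
C: 6/3 = 2 chords/bar.
D: 4/3 = 4/3 chords/bar.
Fastest is A at 3 chords/bar.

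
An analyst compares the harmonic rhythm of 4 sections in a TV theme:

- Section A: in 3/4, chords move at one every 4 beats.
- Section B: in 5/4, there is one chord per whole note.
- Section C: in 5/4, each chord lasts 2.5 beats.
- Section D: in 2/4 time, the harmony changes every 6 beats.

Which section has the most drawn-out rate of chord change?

A: 3/4 = 0.75 chords/bar.
B: 5/4 = 1.25 chords/bar.
C: 5/2.5 = 2 chords/bar.
D: 2/6 = 1/3 chords/bar.
Slowest is D at 1/3 chords/bar.

Section D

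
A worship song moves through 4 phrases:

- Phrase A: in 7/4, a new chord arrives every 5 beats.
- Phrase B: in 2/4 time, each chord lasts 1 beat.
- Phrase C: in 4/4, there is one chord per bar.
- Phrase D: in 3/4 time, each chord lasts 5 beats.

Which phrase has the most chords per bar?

Phrase B

A: 7 beats/bar ÷ 5 beats/chord = 1.4 chords/bar.
B: 2 beats/bar ÷ 1 beat/chord = 2 chords/bar.
C: 4 beats/bar ÷ 4 beats/chord = 1 chord/bar.
D: 3 beats/bar ÷ 5 beats/chord = 0.6 chords/bar.
Fastest is B at 2 chords/bar.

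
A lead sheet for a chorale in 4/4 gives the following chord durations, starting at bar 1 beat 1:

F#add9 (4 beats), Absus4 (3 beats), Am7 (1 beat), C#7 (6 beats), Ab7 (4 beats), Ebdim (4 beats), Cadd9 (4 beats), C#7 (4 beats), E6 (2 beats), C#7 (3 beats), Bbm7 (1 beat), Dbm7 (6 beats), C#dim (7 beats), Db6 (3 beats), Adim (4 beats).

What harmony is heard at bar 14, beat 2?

Adim

Beat 2 of bar 14 is beat (14−1)×4 + 2 = 54 overall.
Running totals: F#add9 ends at 4, Absus4 ends at 7, Am7 ends at 8, C#7 ends at 14, Ab7 ends at 18, Ebdim ends at 22, Cadd9 ends at 26, C#7 ends at 30, E6 ends at 32, C#7 ends at 35, Bbm7 ends at 36, Dbm7 ends at 42, C#dim ends at 49, Db6 ends at 52, Adim ends at 56.
Beat 54 falls within Adim.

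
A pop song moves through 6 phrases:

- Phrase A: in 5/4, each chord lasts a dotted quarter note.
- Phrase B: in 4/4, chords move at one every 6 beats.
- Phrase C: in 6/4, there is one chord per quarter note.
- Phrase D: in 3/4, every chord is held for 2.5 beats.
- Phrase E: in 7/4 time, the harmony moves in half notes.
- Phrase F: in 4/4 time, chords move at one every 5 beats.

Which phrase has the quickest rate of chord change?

A: 5/1.5 = 10/3 chords/bar.
B: 4/6 = 2/3 chords/bar.
C: 6/1 = 6 chords/bar.
D: 3/2.5 = 1.2 chords/bar.
E: 7/2 = 3.5 chords/bar.
F: 4/5 = 0.8 chords/bar.
Fastest is C at 6 chords/bar.

Phrase C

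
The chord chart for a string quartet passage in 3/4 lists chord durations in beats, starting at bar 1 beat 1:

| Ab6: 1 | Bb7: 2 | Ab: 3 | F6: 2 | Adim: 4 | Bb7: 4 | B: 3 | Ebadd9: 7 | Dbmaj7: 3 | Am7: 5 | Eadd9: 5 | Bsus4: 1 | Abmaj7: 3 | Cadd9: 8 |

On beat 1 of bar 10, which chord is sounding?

Beat 1 of bar 10 is beat (10−1)×3 + 1 = 28 overall.
Running totals: Ab6 ends at 1, Bb7 ends at 3, Ab ends at 6, F6 ends at 8, Adim ends at 12, Bb7 ends at 16, B ends at 19, Ebadd9 ends at 26, Dbmaj7 ends at 29.
Beat 28 falls within Dbmaj7.

Dbmaj7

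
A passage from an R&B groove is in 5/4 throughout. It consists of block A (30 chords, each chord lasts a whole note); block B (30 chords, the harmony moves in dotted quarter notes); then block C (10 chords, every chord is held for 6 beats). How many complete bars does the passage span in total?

A: 30 × 4 = 120 beats = 24 bars.
B: 30 × 1.5 = 45 beats = 9 bars.
C: 10 × 6 = 60 beats = 12 bars.
Total: 24 + 9 + 12 = 45 bars.

45 bars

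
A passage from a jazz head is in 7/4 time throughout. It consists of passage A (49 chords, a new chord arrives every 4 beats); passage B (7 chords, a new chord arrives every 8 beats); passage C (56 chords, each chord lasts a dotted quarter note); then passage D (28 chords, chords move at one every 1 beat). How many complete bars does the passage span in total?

52 bars

A: 49 × 4 = 196 beats = 28 bars.
B: 7 × 8 = 56 beats = 8 bars.
C: 56 × 1.5 = 84 beats = 12 bars.
D: 28 × 1 = 28 beats = 4 bars.
Total: 28 + 8 + 12 + 4 = 52 bars.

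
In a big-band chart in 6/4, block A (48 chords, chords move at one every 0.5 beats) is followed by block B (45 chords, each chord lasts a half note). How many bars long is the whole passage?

19 bars

A: 48 × 0.5 = 24 beats = 4 bars.
B: 45 × 2 = 90 beats = 15 bars.
Total: 4 + 15 = 19 bars.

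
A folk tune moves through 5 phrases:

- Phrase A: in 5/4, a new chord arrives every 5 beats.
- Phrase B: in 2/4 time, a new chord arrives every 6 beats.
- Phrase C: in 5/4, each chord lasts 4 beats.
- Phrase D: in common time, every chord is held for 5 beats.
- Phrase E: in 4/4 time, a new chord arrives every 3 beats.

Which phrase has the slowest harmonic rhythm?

Phrase B

A: each chord is 5 beats in 5/4, so 1 per bar.
B: each chord is 6 beats in 2/4, so 1/3 per bar.
C: each chord is 4 beats in 5/4, so 1.25 per bar.
D: each chord is 5 beats in 4/4, so 0.8 per bar.
E: each chord is 3 beats in 4/4, so 4/3 per bar.
Slowest is B at 1/3 chords/bar.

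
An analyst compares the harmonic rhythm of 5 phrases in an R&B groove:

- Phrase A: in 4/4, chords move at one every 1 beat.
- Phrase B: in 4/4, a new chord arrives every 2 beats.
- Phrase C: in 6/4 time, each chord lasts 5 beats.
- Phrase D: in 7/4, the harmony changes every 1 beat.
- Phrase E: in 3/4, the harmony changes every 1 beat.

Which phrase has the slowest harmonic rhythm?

Phrase C

A: 4/1 = 4 chords/bar.
B: 4/2 = 2 chords/bar.
C: 6/5 = 1.2 chords/bar.
D: 7/1 = 7 chords/bar.
E: 3/1 = 3 chords/bar.
Slowest is C at 1.2 chords/bar.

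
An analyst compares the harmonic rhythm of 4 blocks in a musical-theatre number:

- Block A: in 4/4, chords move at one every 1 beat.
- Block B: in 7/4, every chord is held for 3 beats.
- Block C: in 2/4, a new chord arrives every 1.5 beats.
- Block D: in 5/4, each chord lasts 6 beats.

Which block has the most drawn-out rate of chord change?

A: 4 beats/bar ÷ 1 beat/chord = 4 chords/bar.
B: 7 beats/bar ÷ 3 beats/chord = 7/3 chords/bar.
C: 2 beats/bar ÷ 1.5 beats/chord = 4/3 chords/bar.
D: 5 beats/bar ÷ 6 beats/chord = 5/6 chords/bar.
Slowest is D at 5/6 chords/bar.

Block D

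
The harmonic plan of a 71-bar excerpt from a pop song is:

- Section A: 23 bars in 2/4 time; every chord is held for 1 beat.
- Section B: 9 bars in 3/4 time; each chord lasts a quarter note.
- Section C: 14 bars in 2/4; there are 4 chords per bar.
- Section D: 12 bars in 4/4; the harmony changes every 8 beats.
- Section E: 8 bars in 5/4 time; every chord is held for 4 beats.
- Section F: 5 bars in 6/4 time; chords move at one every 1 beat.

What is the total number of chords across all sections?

175 chords

A: 23 bars × 2 beats = 46 beats; 1 beat/chord → 46 chords.
B: 9 bars × 3 beats = 27 beats; 1 beat/chord → 27 chords.
C: 14 bars × 2 beats = 28 beats; 0.5 beats/chord → 56 chords.
D: 12 bars × 4 beats = 48 beats; 8 beats/chord → 6 chords.
E: 8 bars × 5 beats = 40 beats; 4 beats/chord → 10 chords.
F: 5 bars × 6 beats = 30 beats; 1 beat/chord → 30 chords.
Total: 46 + 27 + 56 + 6 + 10 + 30 = 175.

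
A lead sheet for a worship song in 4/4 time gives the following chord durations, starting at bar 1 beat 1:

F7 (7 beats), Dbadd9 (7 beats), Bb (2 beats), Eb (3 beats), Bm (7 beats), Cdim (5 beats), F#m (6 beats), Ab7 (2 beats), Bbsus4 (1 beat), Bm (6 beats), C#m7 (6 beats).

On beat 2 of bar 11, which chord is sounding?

Beat 2 of bar 11 is beat (11−1)×4 + 2 = 42 overall.
Running totals: F7 ends at 7, Dbadd9 ends at 14, Bb ends at 16, Eb ends at 19, Bm ends at 26, Cdim ends at 31, F#m ends at 37, Ab7 ends at 39, Bbsus4 ends at 40, Bm ends at 46.
Beat 42 falls within Bm.

Bm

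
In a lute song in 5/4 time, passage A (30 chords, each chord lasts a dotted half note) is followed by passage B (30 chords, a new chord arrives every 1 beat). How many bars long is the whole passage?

24 bars

A: 30 × 3 = 90 beats = 18 bars.
B: 30 × 1 = 30 beats = 6 bars.
Total: 18 + 6 = 24 bars.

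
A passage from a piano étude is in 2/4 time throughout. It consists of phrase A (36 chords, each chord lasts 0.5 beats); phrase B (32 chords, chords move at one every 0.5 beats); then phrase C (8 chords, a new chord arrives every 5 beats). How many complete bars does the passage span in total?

37 bars

A: 36 × 0.5 = 18 beats = 9 bars.
B: 32 × 0.5 = 16 beats = 8 bars.
C: 8 × 5 = 40 beats = 20 bars.
Total: 9 + 8 + 20 = 37 bars.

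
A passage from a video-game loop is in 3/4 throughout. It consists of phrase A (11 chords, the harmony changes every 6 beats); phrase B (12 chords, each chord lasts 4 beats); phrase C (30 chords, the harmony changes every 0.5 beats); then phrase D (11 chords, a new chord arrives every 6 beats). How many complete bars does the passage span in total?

A: 11 × 6 = 66 beats = 22 bars.
B: 12 × 4 = 48 beats = 16 bars.
C: 30 × 0.5 = 15 beats = 5 bars.
D: 11 × 6 = 66 beats = 22 bars.
Total: 22 + 16 + 5 + 22 = 65 bars.

65 bars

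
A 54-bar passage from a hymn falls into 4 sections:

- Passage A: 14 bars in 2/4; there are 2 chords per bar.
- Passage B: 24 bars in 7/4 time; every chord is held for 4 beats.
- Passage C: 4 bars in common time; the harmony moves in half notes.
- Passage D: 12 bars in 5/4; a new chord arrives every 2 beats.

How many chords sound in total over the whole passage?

108 chords

A: 14·2 = 28 beats, 28/1 = 28 chords.
B: 24·7 = 168 beats, 168/4 = 42 chords.
C: 4·4 = 16 beats, 16/2 = 8 chords.
D: 12·5 = 60 beats, 60/2 = 30 chords.
Total: 28 + 42 + 8 + 30 = 108.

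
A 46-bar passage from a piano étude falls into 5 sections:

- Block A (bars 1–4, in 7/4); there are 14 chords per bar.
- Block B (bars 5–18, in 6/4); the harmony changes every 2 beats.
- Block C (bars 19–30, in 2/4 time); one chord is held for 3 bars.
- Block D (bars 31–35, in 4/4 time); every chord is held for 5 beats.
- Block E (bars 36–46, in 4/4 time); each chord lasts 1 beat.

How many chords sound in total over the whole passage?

A has 28 beats and chords last 0.5 each, so 56 chords.
B has 84 beats and chords last 2 each, so 42 chords.
C has 24 beats and chords last 6 each, so 4 chords.
D has 20 beats and chords last 5 each, so 4 chords.
E has 44 beats and chords last 1 each, so 44 chords.
Total: 56 + 42 + 4 + 4 + 44 = 150.

150 chords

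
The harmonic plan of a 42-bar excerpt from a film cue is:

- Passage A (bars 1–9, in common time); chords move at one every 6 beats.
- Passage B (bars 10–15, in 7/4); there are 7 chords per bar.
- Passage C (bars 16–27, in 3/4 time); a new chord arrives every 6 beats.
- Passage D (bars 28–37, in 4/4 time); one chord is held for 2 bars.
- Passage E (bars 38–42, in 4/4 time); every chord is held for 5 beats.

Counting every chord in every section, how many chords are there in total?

A: 9·4 = 36 beats, 36/6 = 6 chords.
B: 6·7 = 42 beats, 42/1 = 42 chords.
C: 12·3 = 36 beats, 36/6 = 6 chords.
D: 10·4 = 40 beats, 40/8 = 5 chords.
E: 5·4 = 20 beats, 20/5 = 4 chords.
Total: 6 + 42 + 6 + 5 + 4 = 63.

63 chords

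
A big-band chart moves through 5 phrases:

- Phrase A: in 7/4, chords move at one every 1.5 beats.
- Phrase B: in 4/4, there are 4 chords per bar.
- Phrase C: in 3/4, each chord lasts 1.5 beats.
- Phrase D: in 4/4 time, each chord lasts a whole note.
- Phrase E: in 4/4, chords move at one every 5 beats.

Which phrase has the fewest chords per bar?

A: 7/1.5 = 14/3 chords/bar.
B: 4/1 = 4 chords/bar.
C: 3/1.5 = 2 chords/bar.
D: 4/4 = 1 chord/bar.
E: 4/5 = 0.8 chords/bar.
Slowest is E at 0.8 chords/bar.

Phrase E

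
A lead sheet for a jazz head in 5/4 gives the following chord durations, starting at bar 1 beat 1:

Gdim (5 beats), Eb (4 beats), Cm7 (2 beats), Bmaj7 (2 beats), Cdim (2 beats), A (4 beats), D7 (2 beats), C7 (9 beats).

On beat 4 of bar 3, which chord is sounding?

Cdim

Beat 4 of bar 3 is beat (3−1)×5 + 4 = 14 overall.
Running totals: Gdim ends at 5, Eb ends at 9, Cm7 ends at 11, Bmaj7 ends at 13, Cdim ends at 15.
Beat 14 falls within Cdim.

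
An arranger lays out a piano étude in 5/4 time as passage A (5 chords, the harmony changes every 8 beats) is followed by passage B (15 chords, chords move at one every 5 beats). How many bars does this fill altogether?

A: 5 × 8 = 40 beats = 8 bars.
B: 15 × 5 = 75 beats = 15 bars.
Total: 8 + 15 = 23 bars.

23 bars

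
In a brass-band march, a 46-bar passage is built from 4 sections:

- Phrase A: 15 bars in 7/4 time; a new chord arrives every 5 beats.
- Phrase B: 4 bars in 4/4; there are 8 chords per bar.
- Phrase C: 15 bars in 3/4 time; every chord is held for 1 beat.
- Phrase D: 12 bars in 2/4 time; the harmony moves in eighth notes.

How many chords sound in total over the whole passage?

A: 15·7 = 105 beats, 105/5 = 21 chords.
B: 4·4 = 16 beats, 16/0.5 = 32 chords.
C: 15·3 = 45 beats, 45/1 = 45 chords.
D: 12·2 = 24 beats, 24/0.5 = 48 chords.
Total: 21 + 32 + 45 + 48 = 146.

146 chords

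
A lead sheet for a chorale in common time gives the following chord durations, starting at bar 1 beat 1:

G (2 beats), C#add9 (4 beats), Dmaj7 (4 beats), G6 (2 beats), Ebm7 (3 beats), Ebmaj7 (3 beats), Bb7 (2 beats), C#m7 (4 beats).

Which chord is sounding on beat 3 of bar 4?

Ebm7

Beat 3 of bar 4 is beat (4−1)×4 + 3 = 15 overall.
Running totals: G ends at 2, C#add9 ends at 6, Dmaj7 ends at 10, G6 ends at 12, Ebm7 ends at 15.
Beat 15 falls within Ebm7.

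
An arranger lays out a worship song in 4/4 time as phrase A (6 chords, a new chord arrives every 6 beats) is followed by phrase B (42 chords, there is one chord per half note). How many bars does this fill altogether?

A: 6 × 6 = 36 beats = 9 bars.
B: 42 × 2 = 84 beats = 21 bars.
Total: 9 + 21 = 30 bars.

30 bars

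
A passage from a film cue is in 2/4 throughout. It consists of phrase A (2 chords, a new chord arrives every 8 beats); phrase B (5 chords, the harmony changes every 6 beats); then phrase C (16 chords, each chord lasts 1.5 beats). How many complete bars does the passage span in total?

35 bars

A: 2 × 8 = 16 beats = 8 bars.
B: 5 × 6 = 30 beats = 15 bars.
C: 16 × 1.5 = 24 beats = 12 bars.
Total: 8 + 15 + 12 = 35 bars.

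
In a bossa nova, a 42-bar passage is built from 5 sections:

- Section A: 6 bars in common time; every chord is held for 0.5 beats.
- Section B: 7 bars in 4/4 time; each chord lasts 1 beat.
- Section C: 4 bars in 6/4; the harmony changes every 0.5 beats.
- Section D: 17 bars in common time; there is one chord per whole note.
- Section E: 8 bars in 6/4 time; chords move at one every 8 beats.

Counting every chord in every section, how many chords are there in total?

A has 24 beats and chords last 0.5 each, so 48 chords.
B has 28 beats and chords last 1 each, so 28 chords.
C has 24 beats and chords last 0.5 each, so 48 chords.
D has 68 beats and chords last 4 each, so 17 chords.
E has 48 beats and chords last 8 each, so 6 chords.
Total: 48 + 28 + 48 + 17 + 6 = 147.

147 chords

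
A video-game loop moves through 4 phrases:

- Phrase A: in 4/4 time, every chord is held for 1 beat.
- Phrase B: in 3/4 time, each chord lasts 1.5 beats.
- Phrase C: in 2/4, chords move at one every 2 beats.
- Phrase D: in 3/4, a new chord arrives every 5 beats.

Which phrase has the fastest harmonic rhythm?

A: each chord is 1 beat in 4/4, so 4 per bar.
B: each chord is 1.5 beats in 3/4, so 2 per bar.
C: each chord is 2 beats in 2/4, so 1 per bar.
D: each chord is 5 beats in 3/4, so 0.6 per bar.
Fastest is A at 4 chords/bar.

Phrase A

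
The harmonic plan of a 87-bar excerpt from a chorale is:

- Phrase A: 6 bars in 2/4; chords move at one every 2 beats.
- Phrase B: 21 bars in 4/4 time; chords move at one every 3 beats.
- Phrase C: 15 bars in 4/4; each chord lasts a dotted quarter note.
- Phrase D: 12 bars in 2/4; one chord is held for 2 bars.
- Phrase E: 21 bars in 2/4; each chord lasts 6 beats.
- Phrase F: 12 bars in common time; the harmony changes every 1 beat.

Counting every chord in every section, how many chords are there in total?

135 chords

A: 6 bars × 2 beats = 12 beats; 2 beats/chord → 6 chords.
B: 21 bars × 4 beats = 84 beats; 3 beats/chord → 28 chords.
C: 15 bars × 4 beats = 60 beats; 1.5 beats/chord → 40 chords.
D: 12 bars × 2 beats = 24 beats; 4 beats/chord → 6 chords.
E: 21 bars × 2 beats = 42 beats; 6 beats/chord → 7 chords.
F: 12 bars × 4 beats = 48 beats; 1 beat/chord → 48 chords.
Total: 6 + 28 + 40 + 6 + 7 + 48 = 135.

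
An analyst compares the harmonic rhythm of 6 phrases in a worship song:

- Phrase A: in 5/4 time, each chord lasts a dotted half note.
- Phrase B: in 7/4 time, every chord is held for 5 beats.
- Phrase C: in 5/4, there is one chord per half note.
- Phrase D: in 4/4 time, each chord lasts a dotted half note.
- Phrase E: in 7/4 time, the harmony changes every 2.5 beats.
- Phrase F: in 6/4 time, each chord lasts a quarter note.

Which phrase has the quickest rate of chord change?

A: each chord is 3 beats in 5/4, so 5/3 per bar.
B: each chord is 5 beats in 7/4, so 1.4 per bar.
C: each chord is 2 beats in 5/4, so 2.5 per bar.
D: each chord is 3 beats in 4/4, so 4/3 per bar.
E: each chord is 2.5 beats in 7/4, so 2.8 per bar.
F: each chord is 1 beat in 6/4, so 6 per bar.
Fastest is F at 6 chords/bar.

Phrase F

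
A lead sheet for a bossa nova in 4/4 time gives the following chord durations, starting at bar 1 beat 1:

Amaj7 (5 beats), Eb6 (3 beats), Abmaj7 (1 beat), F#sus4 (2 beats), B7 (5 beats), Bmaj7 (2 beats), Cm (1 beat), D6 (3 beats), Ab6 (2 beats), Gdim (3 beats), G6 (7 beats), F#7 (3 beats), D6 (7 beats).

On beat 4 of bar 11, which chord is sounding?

Beat 4 of bar 11 is beat (11−1)×4 + 4 = 44 overall.
Running totals: Amaj7 ends at 5, Eb6 ends at 8, Abmaj7 ends at 9, F#sus4 ends at 11, B7 ends at 16, Bmaj7 ends at 18, Cm ends at 19, D6 ends at 22, Ab6 ends at 24, Gdim ends at 27, G6 ends at 34, F#7 ends at 37, D6 ends at 44.
Beat 44 falls within D6.

D6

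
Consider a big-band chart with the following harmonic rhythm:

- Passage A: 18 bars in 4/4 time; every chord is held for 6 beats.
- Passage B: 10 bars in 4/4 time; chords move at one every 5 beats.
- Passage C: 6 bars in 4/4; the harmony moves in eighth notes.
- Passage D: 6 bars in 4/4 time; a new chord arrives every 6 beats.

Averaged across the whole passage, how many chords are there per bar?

A: 18 × 4 = 72 beats ÷ 6 = 12 chords.
B: 10 × 4 = 40 beats ÷ 5 = 8 chords.
C: 6 × 4 = 24 beats ÷ 0.5 = 48 chords.
D: 6 × 4 = 24 beats ÷ 6 = 4 chords.
Overall: 72 chords over 40 bars → 72/40 = 1.8 chords per bar.

1.8 chords per bar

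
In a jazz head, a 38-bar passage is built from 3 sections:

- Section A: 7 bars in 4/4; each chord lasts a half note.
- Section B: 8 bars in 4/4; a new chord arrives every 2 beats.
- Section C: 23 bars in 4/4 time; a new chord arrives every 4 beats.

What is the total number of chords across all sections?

A: 7 bars × 4 beats = 28 beats; 2 beats/chord → 14 chords.
B: 8 bars × 4 beats = 32 beats; 2 beats/chord → 16 chords.
C: 23 bars × 4 beats = 92 beats; 4 beats/chord → 23 chords.
Total: 14 + 16 + 23 = 53.

53 chords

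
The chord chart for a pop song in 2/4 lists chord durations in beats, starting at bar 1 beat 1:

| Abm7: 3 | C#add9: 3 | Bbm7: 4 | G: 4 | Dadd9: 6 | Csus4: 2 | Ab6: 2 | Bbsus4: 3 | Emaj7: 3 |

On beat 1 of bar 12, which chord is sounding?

Ab6

Beat 1 of bar 12 is beat (12−1)×2 + 1 = 23 overall.
Running totals: Abm7 ends at 3, C#add9 ends at 6, Bbm7 ends at 10, G ends at 14, Dadd9 ends at 20, Csus4 ends at 22, Ab6 ends at 24.
Beat 23 falls within Ab6.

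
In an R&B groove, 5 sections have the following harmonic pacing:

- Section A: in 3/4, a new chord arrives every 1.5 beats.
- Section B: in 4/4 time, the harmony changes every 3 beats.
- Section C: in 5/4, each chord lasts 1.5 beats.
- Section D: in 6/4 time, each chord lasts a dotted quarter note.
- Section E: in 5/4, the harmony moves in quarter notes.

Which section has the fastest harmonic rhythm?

Section E

A: 3 beats/bar ÷ 1.5 beats/chord = 2 chords/bar.
B: 4 beats/bar ÷ 3 beats/chord = 4/3 chords/bar.
C: 5 beats/bar ÷ 1.5 beats/chord = 10/3 chords/bar.
D: 6 beats/bar ÷ 1.5 beats/chord = 4 chords/bar.
E: 5 beats/bar ÷ 1 beat/chord = 5 chords/bar.
Fastest is E at 5 chords/bar.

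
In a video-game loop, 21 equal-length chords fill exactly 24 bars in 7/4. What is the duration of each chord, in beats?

24 bars × 7 beats/bar = 168 beats total.
168 beats ÷ 21 chords = 8 beats per chord.

8 beats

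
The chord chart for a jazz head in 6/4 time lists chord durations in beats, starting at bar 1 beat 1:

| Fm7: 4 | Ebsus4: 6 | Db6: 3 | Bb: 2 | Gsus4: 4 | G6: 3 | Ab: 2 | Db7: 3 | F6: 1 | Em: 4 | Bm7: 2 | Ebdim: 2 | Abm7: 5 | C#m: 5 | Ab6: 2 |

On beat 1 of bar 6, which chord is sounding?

Beat 1 of bar 6 is beat (6−1)×6 + 1 = 31 overall.
Running totals: Fm7 ends at 4, Ebsus4 ends at 10, Db6 ends at 13, Bb ends at 15, Gsus4 ends at 19, G6 ends at 22, Ab ends at 24, Db7 ends at 27, F6 ends at 28, Em ends at 32.
Beat 31 falls within Em.

Em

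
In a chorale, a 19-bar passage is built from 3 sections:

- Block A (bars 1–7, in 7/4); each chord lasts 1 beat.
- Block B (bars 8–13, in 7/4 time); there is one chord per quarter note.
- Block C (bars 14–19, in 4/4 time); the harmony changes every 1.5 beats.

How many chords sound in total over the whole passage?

107 chords

A: 7·7 = 49 beats, 49/1 = 49 chords.
B: 6·7 = 42 beats, 42/1 = 42 chords.
C: 6·4 = 24 beats, 24/1.5 = 16 chords.
Total: 49 + 42 + 16 = 107.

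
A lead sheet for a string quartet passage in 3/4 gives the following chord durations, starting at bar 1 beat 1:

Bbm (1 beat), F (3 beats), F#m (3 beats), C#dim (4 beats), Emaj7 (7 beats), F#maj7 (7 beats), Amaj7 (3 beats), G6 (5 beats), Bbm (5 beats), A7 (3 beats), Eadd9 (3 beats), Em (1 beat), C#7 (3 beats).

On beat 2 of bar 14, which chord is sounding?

A7

Beat 2 of bar 14 is beat (14−1)×3 + 2 = 41 overall.
Running totals: Bbm ends at 1, F ends at 4, F#m ends at 7, C#dim ends at 11, Emaj7 ends at 18, F#maj7 ends at 25, Amaj7 ends at 28, G6 ends at 33, Bbm ends at 38, A7 ends at 41.
Beat 41 falls within A7.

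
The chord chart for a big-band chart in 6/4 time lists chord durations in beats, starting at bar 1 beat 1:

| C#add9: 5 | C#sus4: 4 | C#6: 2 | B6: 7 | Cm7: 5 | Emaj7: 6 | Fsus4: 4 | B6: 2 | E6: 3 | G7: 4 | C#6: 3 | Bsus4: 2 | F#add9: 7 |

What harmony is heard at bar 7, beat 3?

Beat 3 of bar 7 is beat (7−1)×6 + 3 = 39 overall.
Running totals: C#add9 ends at 5, C#sus4 ends at 9, C#6 ends at 11, B6 ends at 18, Cm7 ends at 23, Emaj7 ends at 29, Fsus4 ends at 33, B6 ends at 35, E6 ends at 38, G7 ends at 42.
Beat 39 falls within G7.

G7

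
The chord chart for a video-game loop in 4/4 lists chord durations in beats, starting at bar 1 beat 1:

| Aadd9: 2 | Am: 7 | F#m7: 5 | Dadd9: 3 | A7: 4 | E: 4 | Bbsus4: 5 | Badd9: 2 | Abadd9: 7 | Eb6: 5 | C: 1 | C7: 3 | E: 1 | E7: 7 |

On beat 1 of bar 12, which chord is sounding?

C

Beat 1 of bar 12 is beat (12−1)×4 + 1 = 45 overall.
Running totals: Aadd9 ends at 2, Am ends at 9, F#m7 ends at 14, Dadd9 ends at 17, A7 ends at 21, E ends at 25, Bbsus4 ends at 30, Badd9 ends at 32, Abadd9 ends at 39, Eb6 ends at 44, C ends at 45.
Beat 45 falls within C.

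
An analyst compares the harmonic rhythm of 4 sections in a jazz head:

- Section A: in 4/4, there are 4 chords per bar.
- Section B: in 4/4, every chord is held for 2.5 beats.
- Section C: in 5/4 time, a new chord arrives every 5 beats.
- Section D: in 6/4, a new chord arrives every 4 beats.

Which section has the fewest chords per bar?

Section C

A: each chord is 1 beat in 4/4, so 4 per bar.
B: each chord is 2.5 beats in 4/4, so 1.6 per bar.
C: each chord is 5 beats in 5/4, so 1 per bar.
D: each chord is 4 beats in 6/4, so 1.5 per bar.
Slowest is C at 1 chords/bar.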